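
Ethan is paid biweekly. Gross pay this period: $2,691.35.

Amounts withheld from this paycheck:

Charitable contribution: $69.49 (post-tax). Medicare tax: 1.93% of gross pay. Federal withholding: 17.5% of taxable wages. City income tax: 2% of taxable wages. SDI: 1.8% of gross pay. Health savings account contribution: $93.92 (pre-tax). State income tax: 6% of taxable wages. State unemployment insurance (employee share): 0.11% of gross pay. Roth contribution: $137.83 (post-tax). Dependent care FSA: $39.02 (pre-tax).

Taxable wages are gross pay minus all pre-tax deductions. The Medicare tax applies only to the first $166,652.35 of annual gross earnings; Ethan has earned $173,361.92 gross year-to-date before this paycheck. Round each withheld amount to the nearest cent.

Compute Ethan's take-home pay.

Dependent care FSA: $39.02
Health savings account contribution: $93.92
Pre-tax total = $39.02 + $93.92 = $132.94
Taxable wages = $2,691.35 − $132.94 = $2,558.41
State income tax: $2,558.41 × 0.06 = $153.50
Federal withholding: $2,558.41 × 0.175 = $447.72
City income tax: $2,558.41 × 0.02 = $51.17
SDI: $2,691.35 × 0.018 = $48.44
Medicare tax: annual cap $166,652.35 already reached (YTD $173,361.92), so $0.00
State unemployment insurance (employee share): $2,691.35 × 0.0011 = $2.96
Charitable contribution: $69.49
Roth contribution: $137.83
Total deductions = $39.02 + $93.92 + $153.50 + $447.72 + $51.17 + $48.44 + $0.00 + $2.96 + $69.49 + $137.83 = $1,044.05
Net pay = $2,691.35 − $1,044.05 = $1,647.30

$1,647.30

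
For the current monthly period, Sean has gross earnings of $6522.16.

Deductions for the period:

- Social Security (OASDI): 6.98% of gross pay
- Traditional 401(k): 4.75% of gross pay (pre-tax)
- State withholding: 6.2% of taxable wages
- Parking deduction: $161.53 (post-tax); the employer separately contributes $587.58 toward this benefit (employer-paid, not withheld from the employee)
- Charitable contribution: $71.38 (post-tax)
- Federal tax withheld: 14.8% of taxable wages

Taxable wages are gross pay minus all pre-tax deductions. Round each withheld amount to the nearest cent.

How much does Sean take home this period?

Traditional 401(k): $6522.16 × 0.0475 = $309.80
Taxable wages = $6522.16 − $309.80 = $6212.36
State withholding: $6212.36 × 0.062 = $385.17
Federal tax withheld: $6212.36 × 0.148 = $919.43
Social Security (OASDI): $6522.16 × 0.0698 = $455.25
Charitable contribution: $71.38
Parking deduction: $161.53
(Employer's $587.58 toward parking deduction is not withheld from the employee.)
Total deductions = $309.80 + $385.17 + $919.43 + $455.25 + $71.38 + $161.53 = $2302.56
Net pay = $6522.16 − $2302.56 = $4219.60

$4219.60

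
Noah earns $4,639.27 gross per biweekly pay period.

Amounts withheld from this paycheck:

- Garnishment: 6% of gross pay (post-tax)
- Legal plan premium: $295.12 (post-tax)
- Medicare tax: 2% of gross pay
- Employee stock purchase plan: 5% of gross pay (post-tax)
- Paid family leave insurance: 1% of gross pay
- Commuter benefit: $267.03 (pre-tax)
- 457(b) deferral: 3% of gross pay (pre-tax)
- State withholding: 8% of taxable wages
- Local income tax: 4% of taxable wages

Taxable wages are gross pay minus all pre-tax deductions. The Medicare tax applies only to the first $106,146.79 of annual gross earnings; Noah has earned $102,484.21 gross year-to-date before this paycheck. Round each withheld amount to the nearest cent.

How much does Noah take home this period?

$2,800.02

457(b) deferral: $4,639.27 × 0.03 = $139.18
Commuter benefit: $267.03
Pre-tax total = $139.18 + $267.03 = $406.21
Taxable wages = $4,639.27 − $406.21 = $4,233.06
Local income tax: $4,233.06 × 0.04 = $169.32
State withholding: $4,233.06 × 0.08 = $338.64
Medicare tax: only $106,146.79 − $102,484.21 = $3,662.58 of this check is subject → $3,662.58 × 0.02 = $73.25
Paid family leave insurance: $4,639.27 × 0.01 = $46.39
Employee stock purchase plan: $4,639.27 × 0.05 = $231.96
Legal plan premium: $295.12
Garnishment: $4,639.27 × 0.06 = $278.36
Total deductions = $139.18 + $267.03 + $169.32 + $338.64 + $73.25 + $46.39 + $231.96 + $295.12 + $278.36 = $1,839.25
Net pay = $4,639.27 − $1,839.25 = $2,800.02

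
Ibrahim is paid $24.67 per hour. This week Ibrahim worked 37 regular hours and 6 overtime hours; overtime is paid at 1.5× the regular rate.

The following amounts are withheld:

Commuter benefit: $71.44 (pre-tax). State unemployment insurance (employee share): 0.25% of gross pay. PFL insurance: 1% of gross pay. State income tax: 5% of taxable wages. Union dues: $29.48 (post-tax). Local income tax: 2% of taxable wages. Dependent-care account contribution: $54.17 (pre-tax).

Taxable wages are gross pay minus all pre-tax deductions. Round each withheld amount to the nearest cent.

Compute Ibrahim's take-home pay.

Regular pay: 37 × $24.67 = $912.79
Overtime pay: 6 × $24.67 × 1.5 = $222.03
Gross pay = $912.79 + $222.03 = $1,134.82
Commuter benefit: $71.44
Dependent-care account contribution: $54.17
Pre-tax total = $71.44 + $54.17 = $125.61
Taxable wages = $1,134.82 − $125.61 = $1,009.21
Local income tax: $1,009.21 × 0.02 = $20.18
State income tax: $1,009.21 × 0.05 = $50.46
State unemployment insurance (employee share): $1,134.82 × 0.0025 = $2.84
PFL insurance: $1,134.82 × 0.01 = $11.35
Union dues: $29.48
Total deductions = $71.44 + $54.17 + $20.18 + $50.46 + $2.84 + $11.35 + $29.48 = $239.92
Net pay = $1,134.82 − $239.92 = $894.90

$894.90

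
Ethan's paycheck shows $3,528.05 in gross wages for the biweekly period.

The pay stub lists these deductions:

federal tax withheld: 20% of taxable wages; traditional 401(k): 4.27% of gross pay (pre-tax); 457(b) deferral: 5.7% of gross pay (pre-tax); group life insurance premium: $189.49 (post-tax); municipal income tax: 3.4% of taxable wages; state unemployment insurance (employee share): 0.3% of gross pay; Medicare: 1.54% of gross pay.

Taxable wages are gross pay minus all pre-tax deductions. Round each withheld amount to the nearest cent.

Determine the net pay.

$2,178.65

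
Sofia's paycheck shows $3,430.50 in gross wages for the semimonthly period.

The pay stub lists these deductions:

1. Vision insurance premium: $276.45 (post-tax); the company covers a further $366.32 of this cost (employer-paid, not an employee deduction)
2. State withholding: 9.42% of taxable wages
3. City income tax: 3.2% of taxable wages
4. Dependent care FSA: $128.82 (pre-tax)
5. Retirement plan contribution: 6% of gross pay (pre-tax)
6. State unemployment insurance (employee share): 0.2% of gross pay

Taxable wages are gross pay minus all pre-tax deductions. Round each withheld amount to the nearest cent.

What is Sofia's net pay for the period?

Dependent care FSA: $128.82
Retirement plan contribution: $3,430.50 × 0.06 = $205.83
Pre-tax total = $128.82 + $205.83 = $334.65
Taxable wages = $3,430.50 − $334.65 = $3,095.85
State withholding: $3,095.85 × 0.0942 = $291.63
City income tax: $3,095.85 × 0.032 = $99.07
State unemployment insurance (employee share): $3,430.50 × 0.002 = $6.86
Vision insurance premium: $276.45
(Employer's $366.32 toward vision insurance premium is not withheld from the employee.)
Total deductions = $128.82 + $205.83 + $291.63 + $99.07 + $6.86 + $276.45 = $1,008.66
Net pay = $3,430.50 − $1,008.66 = $2,421.84

$2,421.84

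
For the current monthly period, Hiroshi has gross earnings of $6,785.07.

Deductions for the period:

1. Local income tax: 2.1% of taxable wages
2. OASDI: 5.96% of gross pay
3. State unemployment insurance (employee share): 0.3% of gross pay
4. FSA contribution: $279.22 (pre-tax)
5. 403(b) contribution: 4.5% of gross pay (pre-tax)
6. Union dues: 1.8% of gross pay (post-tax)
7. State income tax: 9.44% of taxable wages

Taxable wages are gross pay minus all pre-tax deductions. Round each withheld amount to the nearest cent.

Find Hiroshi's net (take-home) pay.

$4,938.10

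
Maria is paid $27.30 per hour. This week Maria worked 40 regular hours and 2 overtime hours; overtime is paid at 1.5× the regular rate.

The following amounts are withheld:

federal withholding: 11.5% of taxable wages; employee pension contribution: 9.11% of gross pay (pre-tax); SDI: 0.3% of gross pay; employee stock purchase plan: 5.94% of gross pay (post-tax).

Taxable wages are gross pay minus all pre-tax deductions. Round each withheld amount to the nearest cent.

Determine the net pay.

$871.01

Regular pay: 40 × $27.30 = $1092.00
Overtime pay: 2 × $27.30 × 1.5 = $81.90
Gross pay = $1092.00 + $81.90 = $1173.90
Employee pension contribution: $1173.90 × 0.0911 = $106.94
Taxable wages = $1173.90 − $106.94 = $1066.96
Federal withholding: $1066.96 × 0.115 = $122.70
SDI: $1173.90 × 0.003 = $3.52
Employee stock purchase plan: $1173.90 × 0.0594 = $69.73
Total deductions = $106.94 + $122.70 + $3.52 + $69.73 = $302.89
Net pay = $1173.90 − $302.89 = $871.01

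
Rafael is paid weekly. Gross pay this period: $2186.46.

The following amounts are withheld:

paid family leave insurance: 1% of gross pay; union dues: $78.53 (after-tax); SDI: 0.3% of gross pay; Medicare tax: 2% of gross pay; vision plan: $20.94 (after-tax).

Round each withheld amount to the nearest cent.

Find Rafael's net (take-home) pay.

$2014.84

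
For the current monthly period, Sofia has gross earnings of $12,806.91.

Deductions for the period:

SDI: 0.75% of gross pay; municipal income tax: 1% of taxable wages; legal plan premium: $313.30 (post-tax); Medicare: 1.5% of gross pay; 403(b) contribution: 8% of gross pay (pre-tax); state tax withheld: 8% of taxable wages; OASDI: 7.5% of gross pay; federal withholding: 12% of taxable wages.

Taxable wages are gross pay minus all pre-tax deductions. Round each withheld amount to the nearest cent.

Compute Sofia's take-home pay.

$7,746.10

403(b) contribution: $12,806.91 × 0.08 = $1,024.55
Taxable wages = $12,806.91 − $1,024.55 = $11,782.36
Federal withholding: $11,782.36 × 0.12 = $1,413.88
State tax withheld: $11,782.36 × 0.08 = $942.59
Municipal income tax: $11,782.36 × 0.01 = $117.82
Medicare: $12,806.91 × 0.015 = $192.10
SDI: $12,806.91 × 0.0075 = $96.05
OASDI: $12,806.91 × 0.075 = $960.52
Legal plan premium: $313.30
Total deductions = $1,024.55 + $1,413.88 + $942.59 + $117.82 + $192.10 + $96.05 + $960.52 + $313.30 = $5,060.81
Net pay = $12,806.91 − $5,060.81 = $7,746.10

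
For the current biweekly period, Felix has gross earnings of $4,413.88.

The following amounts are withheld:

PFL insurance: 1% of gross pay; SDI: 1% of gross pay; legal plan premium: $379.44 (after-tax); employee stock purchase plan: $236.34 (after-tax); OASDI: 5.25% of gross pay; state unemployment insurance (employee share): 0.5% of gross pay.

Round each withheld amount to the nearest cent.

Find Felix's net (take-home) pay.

$3,456.02

OASDI: $4,413.88 × 0.0525 = $231.73
PFL insurance: $4,413.88 × 0.01 = $44.14
SDI: $4,413.88 × 0.01 = $44.14
State unemployment insurance (employee share): $4,413.88 × 0.005 = $22.07
Legal plan premium: $379.44
Employee stock purchase plan: $236.34
Total deductions = $231.73 + $44.14 + $44.14 + $22.07 + $379.44 + $236.34 = $957.86
Net pay = $4,413.88 − $957.86 = $3,456.02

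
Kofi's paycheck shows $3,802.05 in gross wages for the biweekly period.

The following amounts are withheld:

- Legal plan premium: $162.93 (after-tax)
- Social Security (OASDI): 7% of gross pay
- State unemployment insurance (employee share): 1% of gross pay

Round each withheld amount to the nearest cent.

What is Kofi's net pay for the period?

$3,334.96

State unemployment insurance (employee share): $3,802.05 × 0.01 = $38.02
Social Security (OASDI): $3,802.05 × 0.07 = $266.14
Legal plan premium: $162.93
Total deductions = $38.02 + $266.14 + $162.93 = $467.09
Net pay = $3,802.05 − $467.09 = $3,334.96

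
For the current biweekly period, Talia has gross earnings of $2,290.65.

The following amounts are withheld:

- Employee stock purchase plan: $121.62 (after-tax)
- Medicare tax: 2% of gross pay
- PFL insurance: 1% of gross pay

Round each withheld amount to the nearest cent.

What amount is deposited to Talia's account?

$2,100.31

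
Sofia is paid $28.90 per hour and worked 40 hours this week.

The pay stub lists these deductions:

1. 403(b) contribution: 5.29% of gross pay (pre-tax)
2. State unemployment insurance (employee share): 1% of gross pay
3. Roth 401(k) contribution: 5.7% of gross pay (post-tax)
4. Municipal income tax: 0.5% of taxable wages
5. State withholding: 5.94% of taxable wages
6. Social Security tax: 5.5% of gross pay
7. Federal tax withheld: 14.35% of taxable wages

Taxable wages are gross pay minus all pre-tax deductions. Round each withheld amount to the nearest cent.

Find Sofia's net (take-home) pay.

$726.21

Gross pay: 40 × $28.90 = $1156.00
403(b) contribution: $1156.00 × 0.0529 = $61.15
Taxable wages = $1156.00 − $61.15 = $1094.85
Federal tax withheld: $1094.85 × 0.1435 = $157.11
Municipal income tax: $1094.85 × 0.005 = $5.47
State withholding: $1094.85 × 0.0594 = $65.03
State unemployment insurance (employee share): $1156.00 × 0.01 = $11.56
Social Security tax: $1156.00 × 0.055 = $63.58
Roth 401(k) contribution: $1156.00 × 0.057 = $65.89
Total deductions = $61.15 + $157.11 + $5.47 + $65.03 + $11.56 + $63.58 + $65.89 = $429.79
Net pay = $1156.00 − $429.79 = $726.21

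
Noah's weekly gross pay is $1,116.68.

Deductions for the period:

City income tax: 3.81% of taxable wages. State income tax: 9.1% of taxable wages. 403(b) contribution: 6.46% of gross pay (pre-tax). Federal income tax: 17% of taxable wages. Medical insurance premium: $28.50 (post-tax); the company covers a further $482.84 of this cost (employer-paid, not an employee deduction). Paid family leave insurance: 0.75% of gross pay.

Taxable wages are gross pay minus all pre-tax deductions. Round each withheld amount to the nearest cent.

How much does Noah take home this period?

$695.24

403(b) contribution: $1,116.68 × 0.0646 = $72.14
Taxable wages = $1,116.68 − $72.14 = $1,044.54
Federal income tax: $1,044.54 × 0.17 = $177.57
State income tax: $1,044.54 × 0.091 = $95.05
City income tax: $1,044.54 × 0.0381 = $39.80
Paid family leave insurance: $1,116.68 × 0.0075 = $8.38
Medical insurance premium: $28.50
(Employer's $482.84 toward medical insurance premium is not withheld from the employee.)
Total deductions = $72.14 + $177.57 + $95.05 + $39.80 + $8.38 + $28.50 = $421.44
Net pay = $1,116.68 − $421.44 = $695.24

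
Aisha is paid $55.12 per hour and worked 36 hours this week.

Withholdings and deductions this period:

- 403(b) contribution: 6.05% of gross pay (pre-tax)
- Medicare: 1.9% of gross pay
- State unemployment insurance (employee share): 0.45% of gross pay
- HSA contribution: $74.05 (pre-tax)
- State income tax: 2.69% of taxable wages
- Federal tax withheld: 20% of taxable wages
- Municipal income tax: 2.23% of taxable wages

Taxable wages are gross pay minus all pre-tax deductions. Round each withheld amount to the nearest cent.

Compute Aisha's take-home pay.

Gross pay: 36 × $55.12 = $1,984.32
HSA contribution: $74.05
403(b) contribution: $1,984.32 × 0.0605 = $120.05
Pre-tax total = $74.05 + $120.05 = $194.10
Taxable wages = $1,984.32 − $194.10 = $1,790.22
State income tax: $1,790.22 × 0.0269 = $48.16
Federal tax withheld: $1,790.22 × 0.2 = $358.04
Municipal income tax: $1,790.22 × 0.0223 = $39.92
Medicare: $1,984.32 × 0.019 = $37.70
State unemployment insurance (employee share): $1,984.32 × 0.0045 = $8.93
Total deductions = $74.05 + $120.05 + $48.16 + $358.04 + $39.92 + $37.70 + $8.93 = $686.85
Net pay = $1,984.32 − $686.85 = $1,297.47

$1,297.47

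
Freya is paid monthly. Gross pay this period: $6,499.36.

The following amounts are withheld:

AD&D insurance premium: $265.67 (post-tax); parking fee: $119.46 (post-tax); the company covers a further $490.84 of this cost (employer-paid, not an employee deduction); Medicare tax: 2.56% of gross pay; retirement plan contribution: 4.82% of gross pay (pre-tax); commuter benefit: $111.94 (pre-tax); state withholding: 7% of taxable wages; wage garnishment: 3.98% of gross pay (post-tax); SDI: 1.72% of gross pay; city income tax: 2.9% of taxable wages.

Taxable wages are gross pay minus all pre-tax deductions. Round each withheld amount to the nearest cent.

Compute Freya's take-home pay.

$4,550.84

Commuter benefit: $111.94
Retirement plan contribution: $6,499.36 × 0.0482 = $313.27
Pre-tax total = $111.94 + $313.27 = $425.21
Taxable wages = $6,499.36 − $425.21 = $6,074.15
State withholding: $6,074.15 × 0.07 = $425.19
City income tax: $6,074.15 × 0.029 = $176.15
Medicare tax: $6,499.36 × 0.0256 = $166.38
SDI: $6,499.36 × 0.0172 = $111.79
Parking fee: $119.46
AD&D insurance premium: $265.67
Wage garnishment: $6,499.36 × 0.0398 = $258.67
(Employer's $490.84 toward parking fee is not withheld from the employee.)
Total deductions = $111.94 + $313.27 + $425.19 + $176.15 + $166.38 + $111.79 + $119.46 + $265.67 + $258.67 = $1,948.52
Net pay = $6,499.36 − $1,948.52 = $4,550.84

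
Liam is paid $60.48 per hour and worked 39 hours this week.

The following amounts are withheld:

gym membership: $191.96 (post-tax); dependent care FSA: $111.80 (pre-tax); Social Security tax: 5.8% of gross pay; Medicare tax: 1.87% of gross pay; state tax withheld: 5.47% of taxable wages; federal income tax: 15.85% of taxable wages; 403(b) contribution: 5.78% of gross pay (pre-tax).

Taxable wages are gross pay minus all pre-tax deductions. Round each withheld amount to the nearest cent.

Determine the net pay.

$1287.73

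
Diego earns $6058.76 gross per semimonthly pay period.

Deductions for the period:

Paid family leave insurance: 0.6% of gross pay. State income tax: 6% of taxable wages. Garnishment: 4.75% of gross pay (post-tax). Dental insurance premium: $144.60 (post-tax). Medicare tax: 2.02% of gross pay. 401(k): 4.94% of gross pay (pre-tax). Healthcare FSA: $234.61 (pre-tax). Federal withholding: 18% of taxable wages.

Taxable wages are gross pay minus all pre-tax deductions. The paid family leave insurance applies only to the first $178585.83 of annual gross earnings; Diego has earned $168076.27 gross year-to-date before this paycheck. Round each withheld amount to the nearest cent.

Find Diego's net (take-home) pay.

Healthcare FSA: $234.61
401(k): $6058.76 × 0.0494 = $299.30
Pre-tax total = $234.61 + $299.30 = $533.91
Taxable wages = $6058.76 − $533.91 = $5524.85
Federal withholding: $5524.85 × 0.18 = $994.47
State income tax: $5524.85 × 0.06 = $331.49
Paid family leave insurance: cap not yet reached, full $6058.76 is subject → $6058.76 × 0.006 = $36.35
Medicare tax: $6058.76 × 0.0202 = $122.39
Dental insurance premium: $144.60
Garnishment: $6058.76 × 0.0475 = $287.79
Total deductions = $234.61 + $299.30 + $994.47 + $331.49 + $36.35 + $122.39 + $144.60 + $287.79 = $2451.00
Net pay = $6058.76 − $2451.00 = $3607.76

$3607.76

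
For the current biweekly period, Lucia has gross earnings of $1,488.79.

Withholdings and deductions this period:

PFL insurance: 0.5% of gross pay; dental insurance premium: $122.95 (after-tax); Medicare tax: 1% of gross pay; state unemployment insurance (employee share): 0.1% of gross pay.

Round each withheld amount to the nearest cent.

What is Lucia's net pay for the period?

Medicare tax: $1,488.79 × 0.01 = $14.89
State unemployment insurance (employee share): $1,488.79 × 0.001 = $1.49
PFL insurance: $1,488.79 × 0.005 = $7.44
Dental insurance premium: $122.95
Total deductions = $14.89 + $1.49 + $7.44 + $122.95 = $146.77
Net pay = $1,488.79 − $146.77 = $1,342.02

$1,342.02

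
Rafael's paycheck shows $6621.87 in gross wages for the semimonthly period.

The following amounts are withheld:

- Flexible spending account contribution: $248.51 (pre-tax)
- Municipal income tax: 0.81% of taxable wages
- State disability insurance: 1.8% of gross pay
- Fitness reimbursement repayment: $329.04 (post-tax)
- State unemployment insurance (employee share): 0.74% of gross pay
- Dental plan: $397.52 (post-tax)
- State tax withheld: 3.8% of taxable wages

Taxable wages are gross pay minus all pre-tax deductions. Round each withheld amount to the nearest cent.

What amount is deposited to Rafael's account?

Flexible spending account contribution: $248.51
Taxable wages = $6621.87 − $248.51 = $6373.36
State tax withheld: $6373.36 × 0.038 = $242.19
Municipal income tax: $6373.36 × 0.0081 = $51.62
State disability insurance: $6621.87 × 0.018 = $119.19
State unemployment insurance (employee share): $6621.87 × 0.0074 = $49.00
Dental plan: $397.52
Fitness reimbursement repayment: $329.04
Total deductions = $248.51 + $242.19 + $51.62 + $119.19 + $49.00 + $397.52 + $329.04 = $1437.07
Net pay = $6621.87 − $1437.07 = $5184.80

$5184.80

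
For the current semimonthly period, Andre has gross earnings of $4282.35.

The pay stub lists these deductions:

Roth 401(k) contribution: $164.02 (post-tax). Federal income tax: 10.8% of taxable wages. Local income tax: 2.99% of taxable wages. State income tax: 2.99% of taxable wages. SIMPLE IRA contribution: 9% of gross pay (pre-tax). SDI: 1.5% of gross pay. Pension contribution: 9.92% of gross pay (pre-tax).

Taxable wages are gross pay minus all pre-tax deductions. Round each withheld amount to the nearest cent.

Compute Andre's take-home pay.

$2661.24

Pension contribution: $4282.35 × 0.0992 = $424.81
SIMPLE IRA contribution: $4282.35 × 0.09 = $385.41
Pre-tax total = $424.81 + $385.41 = $810.22
Taxable wages = $4282.35 − $810.22 = $3472.13
Federal income tax: $3472.13 × 0.108 = $374.99
Local income tax: $3472.13 × 0.0299 = $103.82
State income tax: $3472.13 × 0.0299 = $103.82
SDI: $4282.35 × 0.015 = $64.24
Roth 401(k) contribution: $164.02
Total deductions = $424.81 + $385.41 + $374.99 + $103.82 + $103.82 + $64.24 + $164.02 = $1621.11
Net pay = $4282.35 − $1621.11 = $2661.24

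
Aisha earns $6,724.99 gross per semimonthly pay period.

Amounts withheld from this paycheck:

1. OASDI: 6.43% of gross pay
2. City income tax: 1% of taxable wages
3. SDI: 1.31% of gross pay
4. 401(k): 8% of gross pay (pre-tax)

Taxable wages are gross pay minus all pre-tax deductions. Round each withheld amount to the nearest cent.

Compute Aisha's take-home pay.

$5,604.60

401(k): $6,724.99 × 0.08 = $538.00
Taxable wages = $6,724.99 − $538.00 = $6,186.99
City income tax: $6,186.99 × 0.01 = $61.87
SDI: $6,724.99 × 0.0131 = $88.10
OASDI: $6,724.99 × 0.0643 = $432.42
Total deductions = $538.00 + $61.87 + $88.10 + $432.42 = $1,120.39
Net pay = $6,724.99 − $1,120.39 = $5,604.60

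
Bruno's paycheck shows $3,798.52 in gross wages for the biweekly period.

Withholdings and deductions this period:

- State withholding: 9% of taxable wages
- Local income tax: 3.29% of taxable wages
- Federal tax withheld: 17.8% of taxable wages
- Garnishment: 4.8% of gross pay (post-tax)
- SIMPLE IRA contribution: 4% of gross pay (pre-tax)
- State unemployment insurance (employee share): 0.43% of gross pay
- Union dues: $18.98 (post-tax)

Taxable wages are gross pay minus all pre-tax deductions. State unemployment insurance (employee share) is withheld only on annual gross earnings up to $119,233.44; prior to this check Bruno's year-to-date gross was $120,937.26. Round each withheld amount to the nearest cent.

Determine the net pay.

$2,348.02

SIMPLE IRA contribution: $3,798.52 × 0.04 = $151.94
Taxable wages = $3,798.52 − $151.94 = $3,646.58
Local income tax: $3,646.58 × 0.0329 = $119.97
State withholding: $3,646.58 × 0.09 = $328.19
Federal tax withheld: $3,646.58 × 0.178 = $649.09
State unemployment insurance (employee share): annual cap $119,233.44 already reached (YTD $120,937.26), so $0.00
Union dues: $18.98
Garnishment: $3,798.52 × 0.048 = $182.33
Total deductions = $151.94 + $119.97 + $328.19 + $649.09 + $0.00 + $18.98 + $182.33 = $1,450.50
Net pay = $3,798.52 − $1,450.50 = $2,348.02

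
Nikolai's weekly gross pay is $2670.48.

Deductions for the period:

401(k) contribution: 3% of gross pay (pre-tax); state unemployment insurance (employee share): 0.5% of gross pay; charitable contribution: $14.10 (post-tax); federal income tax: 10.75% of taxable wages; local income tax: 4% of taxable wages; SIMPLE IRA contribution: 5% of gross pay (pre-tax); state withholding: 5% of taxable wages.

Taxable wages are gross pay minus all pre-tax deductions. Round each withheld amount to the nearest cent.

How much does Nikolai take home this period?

SIMPLE IRA contribution: $2670.48 × 0.05 = $133.52
401(k) contribution: $2670.48 × 0.03 = $80.11
Pre-tax total = $133.52 + $80.11 = $213.63
Taxable wages = $2670.48 − $213.63 = $2456.85
Local income tax: $2456.85 × 0.04 = $98.27
State withholding: $2456.85 × 0.05 = $122.84
Federal income tax: $2456.85 × 0.1075 = $264.11
State unemployment insurance (employee share): $2670.48 × 0.005 = $13.35
Charitable contribution: $14.10
Total deductions = $133.52 + $80.11 + $98.27 + $122.84 + $264.11 + $13.35 + $14.10 = $726.30
Net pay = $2670.48 − $726.30 = $1944.18

$1944.18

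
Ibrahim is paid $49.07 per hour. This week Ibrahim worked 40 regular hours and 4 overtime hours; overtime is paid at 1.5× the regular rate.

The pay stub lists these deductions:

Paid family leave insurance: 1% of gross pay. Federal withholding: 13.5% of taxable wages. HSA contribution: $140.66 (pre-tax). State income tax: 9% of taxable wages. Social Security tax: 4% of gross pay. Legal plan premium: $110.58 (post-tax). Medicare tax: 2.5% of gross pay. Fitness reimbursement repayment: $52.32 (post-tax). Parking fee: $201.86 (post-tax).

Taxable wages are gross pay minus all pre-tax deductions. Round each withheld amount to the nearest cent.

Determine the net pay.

$1,106.28

Regular pay: 40 × $49.07 = $1,962.80
Overtime pay: 4 × $49.07 × 1.5 = $294.42
Gross pay = $1,962.80 + $294.42 = $2,257.22
HSA contribution: $140.66
Taxable wages = $2,257.22 − $140.66 = $2,116.56
State income tax: $2,116.56 × 0.09 = $190.49
Federal withholding: $2,116.56 × 0.135 = $285.74
Paid family leave insurance: $2,257.22 × 0.01 = $22.57
Social Security tax: $2,257.22 × 0.04 = $90.29
Medicare tax: $2,257.22 × 0.025 = $56.43
Parking fee: $201.86
Legal plan premium: $110.58
Fitness reimbursement repayment: $52.32
Total deductions = $140.66 + $190.49 + $285.74 + $22.57 + $90.29 + $56.43 + $201.86 + $110.58 + $52.32 = $1,150.94
Net pay = $2,257.22 − $1,150.94 = $1,106.28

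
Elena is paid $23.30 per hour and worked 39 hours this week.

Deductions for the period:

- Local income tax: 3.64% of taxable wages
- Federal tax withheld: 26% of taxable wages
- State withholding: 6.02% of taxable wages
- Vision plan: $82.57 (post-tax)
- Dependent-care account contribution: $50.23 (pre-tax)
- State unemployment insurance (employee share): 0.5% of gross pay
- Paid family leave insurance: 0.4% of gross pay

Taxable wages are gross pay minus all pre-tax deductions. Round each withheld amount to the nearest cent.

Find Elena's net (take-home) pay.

Gross pay: 39 × $23.30 = $908.70
Dependent-care account contribution: $50.23
Taxable wages = $908.70 − $50.23 = $858.47
Local income tax: $858.47 × 0.0364 = $31.25
State withholding: $858.47 × 0.0602 = $51.68
Federal tax withheld: $858.47 × 0.26 = $223.20
Paid family leave insurance: $908.70 × 0.004 = $3.63
State unemployment insurance (employee share): $908.70 × 0.005 = $4.54
Vision plan: $82.57
Total deductions = $50.23 + $31.25 + $51.68 + $223.20 + $3.63 + $4.54 + $82.57 = $447.10
Net pay = $908.70 − $447.10 = $461.60

$461.60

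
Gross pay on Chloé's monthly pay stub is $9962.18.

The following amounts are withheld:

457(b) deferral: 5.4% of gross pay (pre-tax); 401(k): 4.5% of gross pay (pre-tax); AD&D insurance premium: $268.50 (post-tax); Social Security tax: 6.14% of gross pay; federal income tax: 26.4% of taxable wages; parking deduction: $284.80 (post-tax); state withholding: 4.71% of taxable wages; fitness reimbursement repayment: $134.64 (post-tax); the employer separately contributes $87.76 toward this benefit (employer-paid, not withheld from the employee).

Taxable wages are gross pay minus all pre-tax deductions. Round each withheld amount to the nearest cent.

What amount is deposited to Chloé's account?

$4883.89

401(k): $9962.18 × 0.045 = $448.30
457(b) deferral: $9962.18 × 0.054 = $537.96
Pre-tax total = $448.30 + $537.96 = $986.26
Taxable wages = $9962.18 − $986.26 = $8975.92
State withholding: $8975.92 × 0.0471 = $422.77
Federal income tax: $8975.92 × 0.264 = $2369.64
Social Security tax: $9962.18 × 0.0614 = $611.68
Fitness reimbursement repayment: $134.64
Parking deduction: $284.80
AD&D insurance premium: $268.50
(Employer's $87.76 toward fitness reimbursement repayment is not withheld from the employee.)
Total deductions = $448.30 + $537.96 + $422.77 + $2369.64 + $611.68 + $134.64 + $284.80 + $268.50 = $5078.29
Net pay = $9962.18 − $5078.29 = $4883.89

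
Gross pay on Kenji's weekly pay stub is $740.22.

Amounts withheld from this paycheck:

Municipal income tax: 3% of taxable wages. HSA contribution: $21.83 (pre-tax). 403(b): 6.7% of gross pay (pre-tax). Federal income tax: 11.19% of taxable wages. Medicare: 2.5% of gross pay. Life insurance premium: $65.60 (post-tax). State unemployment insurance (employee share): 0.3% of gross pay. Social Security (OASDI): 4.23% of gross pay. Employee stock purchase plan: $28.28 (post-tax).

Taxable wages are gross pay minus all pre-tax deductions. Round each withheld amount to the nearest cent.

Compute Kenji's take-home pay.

HSA contribution: $21.83
403(b): $740.22 × 0.067 = $49.59
Pre-tax total = $21.83 + $49.59 = $71.42
Taxable wages = $740.22 − $71.42 = $668.80
Federal income tax: $668.80 × 0.1119 = $74.84
Municipal income tax: $668.80 × 0.03 = $20.06
Social Security (OASDI): $740.22 × 0.0423 = $31.31
Medicare: $740.22 × 0.025 = $18.51
State unemployment insurance (employee share): $740.22 × 0.003 = $2.22
Employee stock purchase plan: $28.28
Life insurance premium: $65.60
Total deductions = $21.83 + $49.59 + $74.84 + $20.06 + $31.31 + $18.51 + $2.22 + $28.28 + $65.60 = $312.24
Net pay = $740.22 − $312.24 = $427.98

$427.98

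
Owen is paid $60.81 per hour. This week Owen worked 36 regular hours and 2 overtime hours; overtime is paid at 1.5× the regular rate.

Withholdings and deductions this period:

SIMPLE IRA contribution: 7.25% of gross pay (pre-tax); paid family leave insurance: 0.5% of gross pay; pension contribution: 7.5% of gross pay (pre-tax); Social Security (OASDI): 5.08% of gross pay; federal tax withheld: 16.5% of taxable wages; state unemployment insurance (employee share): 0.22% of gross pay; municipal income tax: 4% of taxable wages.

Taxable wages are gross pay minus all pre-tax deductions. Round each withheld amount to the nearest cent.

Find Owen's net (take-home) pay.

$1,469.76

Regular pay: 36 × $60.81 = $2,189.16
Overtime pay: 2 × $60.81 × 1.5 = $182.43
Gross pay = $2,189.16 + $182.43 = $2,371.59
SIMPLE IRA contribution: $2,371.59 × 0.0725 = $171.94
Pension contribution: $2,371.59 × 0.075 = $177.87
Pre-tax total = $171.94 + $177.87 = $349.81
Taxable wages = $2,371.59 − $349.81 = $2,021.78
Federal tax withheld: $2,021.78 × 0.165 = $333.59
Municipal income tax: $2,021.78 × 0.04 = $80.87
Social Security (OASDI): $2,371.59 × 0.0508 = $120.48
Paid family leave insurance: $2,371.59 × 0.005 = $11.86
State unemployment insurance (employee share): $2,371.59 × 0.0022 = $5.22
Total deductions = $171.94 + $177.87 + $333.59 + $80.87 + $120.48 + $11.86 + $5.22 = $901.83
Net pay = $2,371.59 − $901.83 = $1,469.76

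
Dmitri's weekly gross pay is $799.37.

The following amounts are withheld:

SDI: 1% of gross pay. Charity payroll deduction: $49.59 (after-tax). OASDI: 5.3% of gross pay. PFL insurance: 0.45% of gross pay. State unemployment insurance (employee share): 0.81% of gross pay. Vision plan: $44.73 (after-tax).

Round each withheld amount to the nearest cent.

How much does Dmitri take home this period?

$644.62

State unemployment insurance (employee share): $799.37 × 0.0081 = $6.47
PFL insurance: $799.37 × 0.0045 = $3.60
SDI: $799.37 × 0.01 = $7.99
OASDI: $799.37 × 0.053 = $42.37
Vision plan: $44.73
Charity payroll deduction: $49.59
Total deductions = $6.47 + $3.60 + $7.99 + $42.37 + $44.73 + $49.59 = $154.75
Net pay = $799.37 − $154.75 = $644.62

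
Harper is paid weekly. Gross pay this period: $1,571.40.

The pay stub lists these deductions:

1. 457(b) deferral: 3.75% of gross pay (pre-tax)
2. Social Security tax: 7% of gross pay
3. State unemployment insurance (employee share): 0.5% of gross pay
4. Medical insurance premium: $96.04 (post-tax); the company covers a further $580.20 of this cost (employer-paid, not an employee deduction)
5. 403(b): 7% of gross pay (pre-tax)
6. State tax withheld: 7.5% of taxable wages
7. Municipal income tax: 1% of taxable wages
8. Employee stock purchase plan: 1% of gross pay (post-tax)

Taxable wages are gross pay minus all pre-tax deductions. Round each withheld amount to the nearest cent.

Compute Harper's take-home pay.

403(b): $1,571.40 × 0.07 = $110.00
457(b) deferral: $1,571.40 × 0.0375 = $58.93
Pre-tax total = $110.00 + $58.93 = $168.93
Taxable wages = $1,571.40 − $168.93 = $1,402.47
Municipal income tax: $1,402.47 × 0.01 = $14.02
State tax withheld: $1,402.47 × 0.075 = $105.19
Social Security tax: $1,571.40 × 0.07 = $110.00
State unemployment insurance (employee share): $1,571.40 × 0.005 = $7.86
Medical insurance premium: $96.04
Employee stock purchase plan: $1,571.40 × 0.01 = $15.71
(Employer's $580.20 toward medical insurance premium is not withheld from the employee.)
Total deductions = $110.00 + $58.93 + $14.02 + $105.19 + $110.00 + $7.86 + $96.04 + $15.71 = $517.75
Net pay = $1,571.40 − $517.75 = $1,053.65

$1,053.65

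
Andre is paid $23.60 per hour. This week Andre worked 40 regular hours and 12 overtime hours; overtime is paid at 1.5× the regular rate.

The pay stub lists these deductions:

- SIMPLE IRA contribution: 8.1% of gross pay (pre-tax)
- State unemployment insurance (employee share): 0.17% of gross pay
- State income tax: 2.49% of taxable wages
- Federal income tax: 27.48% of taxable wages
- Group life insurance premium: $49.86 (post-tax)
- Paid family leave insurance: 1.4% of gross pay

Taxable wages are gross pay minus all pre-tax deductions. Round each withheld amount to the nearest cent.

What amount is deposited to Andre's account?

$809.58

Regular pay: 40 × $23.60 = $944.00
Overtime pay: 12 × $23.60 × 1.5 = $424.80
Gross pay = $944.00 + $424.80 = $1,368.80
SIMPLE IRA contribution: $1,368.80 × 0.081 = $110.87
Taxable wages = $1,368.80 − $110.87 = $1,257.93
Federal income tax: $1,257.93 × 0.2748 = $345.68
State income tax: $1,257.93 × 0.0249 = $31.32
State unemployment insurance (employee share): $1,368.80 × 0.0017 = $2.33
Paid family leave insurance: $1,368.80 × 0.014 = $19.16
Group life insurance premium: $49.86
Total deductions = $110.87 + $345.68 + $31.32 + $2.33 + $19.16 + $49.86 = $559.22
Net pay = $1,368.80 − $559.22 = $809.58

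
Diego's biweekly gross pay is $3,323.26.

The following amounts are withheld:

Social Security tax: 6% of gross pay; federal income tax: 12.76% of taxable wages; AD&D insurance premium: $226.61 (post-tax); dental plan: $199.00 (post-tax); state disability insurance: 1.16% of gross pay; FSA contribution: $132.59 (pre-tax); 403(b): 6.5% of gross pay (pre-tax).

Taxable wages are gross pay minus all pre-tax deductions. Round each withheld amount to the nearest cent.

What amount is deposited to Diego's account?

FSA contribution: $132.59
403(b): $3,323.26 × 0.065 = $216.01
Pre-tax total = $132.59 + $216.01 = $348.60
Taxable wages = $3,323.26 − $348.60 = $2,974.66
Federal income tax: $2,974.66 × 0.1276 = $379.57
State disability insurance: $3,323.26 × 0.0116 = $38.55
Social Security tax: $3,323.26 × 0.06 = $199.40
AD&D insurance premium: $226.61
Dental plan: $199.00
Total deductions = $132.59 + $216.01 + $379.57 + $38.55 + $199.40 + $226.61 + $199.00 = $1,391.73
Net pay = $3,323.26 − $1,391.73 = $1,931.53

$1,931.53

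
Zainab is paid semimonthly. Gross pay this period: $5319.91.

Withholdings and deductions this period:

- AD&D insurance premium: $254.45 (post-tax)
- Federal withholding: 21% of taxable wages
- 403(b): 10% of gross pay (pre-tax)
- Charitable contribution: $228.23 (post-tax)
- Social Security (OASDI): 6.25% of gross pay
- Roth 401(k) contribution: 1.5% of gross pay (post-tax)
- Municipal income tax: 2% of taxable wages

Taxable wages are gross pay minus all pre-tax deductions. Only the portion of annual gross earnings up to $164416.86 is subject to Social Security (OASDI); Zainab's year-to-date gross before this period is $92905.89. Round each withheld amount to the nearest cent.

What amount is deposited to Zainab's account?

403(b): $5319.91 × 0.1 = $531.99
Taxable wages = $5319.91 − $531.99 = $4787.92
Federal withholding: $4787.92 × 0.21 = $1005.46
Municipal income tax: $4787.92 × 0.02 = $95.76
Social Security (OASDI): cap not yet reached, full $5319.91 is subject → $5319.91 × 0.0625 = $332.49
AD&D insurance premium: $254.45
Roth 401(k) contribution: $5319.91 × 0.015 = $79.80
Charitable contribution: $228.23
Total deductions = $531.99 + $1005.46 + $95.76 + $332.49 + $254.45 + $79.80 + $228.23 = $2528.18
Net pay = $5319.91 − $2528.18 = $2791.73

$2791.73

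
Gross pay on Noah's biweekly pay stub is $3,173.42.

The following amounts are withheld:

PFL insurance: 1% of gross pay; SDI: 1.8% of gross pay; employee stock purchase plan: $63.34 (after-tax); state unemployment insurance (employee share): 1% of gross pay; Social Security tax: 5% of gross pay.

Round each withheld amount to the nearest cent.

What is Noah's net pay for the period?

$2,830.83

PFL insurance: $3,173.42 × 0.01 = $31.73
Social Security tax: $3,173.42 × 0.05 = $158.67
SDI: $3,173.42 × 0.018 = $57.12
State unemployment insurance (employee share): $3,173.42 × 0.01 = $31.73
Employee stock purchase plan: $63.34
Total deductions = $31.73 + $158.67 + $57.12 + $31.73 + $63.34 = $342.59
Net pay = $3,173.42 − $342.59 = $2,830.83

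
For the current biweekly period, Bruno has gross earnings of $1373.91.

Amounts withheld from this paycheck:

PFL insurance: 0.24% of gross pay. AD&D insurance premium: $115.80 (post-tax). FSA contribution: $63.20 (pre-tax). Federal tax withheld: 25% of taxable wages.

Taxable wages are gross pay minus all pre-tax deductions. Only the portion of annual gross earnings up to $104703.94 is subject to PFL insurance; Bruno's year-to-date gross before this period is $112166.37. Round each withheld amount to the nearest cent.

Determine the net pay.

$867.23

FSA contribution: $63.20
Taxable wages = $1373.91 − $63.20 = $1310.71
Federal tax withheld: $1310.71 × 0.25 = $327.68
PFL insurance: annual cap $104703.94 already reached (YTD $112166.37), so $0.00
AD&D insurance premium: $115.80
Total deductions = $63.20 + $327.68 + $0.00 + $115.80 = $506.68
Net pay = $1373.91 − $506.68 = $867.23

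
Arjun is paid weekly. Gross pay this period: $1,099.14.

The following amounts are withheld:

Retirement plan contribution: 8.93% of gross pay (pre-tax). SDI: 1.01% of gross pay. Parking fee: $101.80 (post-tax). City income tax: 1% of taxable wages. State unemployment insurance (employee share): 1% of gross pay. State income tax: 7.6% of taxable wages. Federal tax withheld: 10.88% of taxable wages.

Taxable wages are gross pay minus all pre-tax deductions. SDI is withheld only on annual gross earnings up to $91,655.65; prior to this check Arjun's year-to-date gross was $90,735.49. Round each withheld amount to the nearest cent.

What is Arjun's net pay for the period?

$683.91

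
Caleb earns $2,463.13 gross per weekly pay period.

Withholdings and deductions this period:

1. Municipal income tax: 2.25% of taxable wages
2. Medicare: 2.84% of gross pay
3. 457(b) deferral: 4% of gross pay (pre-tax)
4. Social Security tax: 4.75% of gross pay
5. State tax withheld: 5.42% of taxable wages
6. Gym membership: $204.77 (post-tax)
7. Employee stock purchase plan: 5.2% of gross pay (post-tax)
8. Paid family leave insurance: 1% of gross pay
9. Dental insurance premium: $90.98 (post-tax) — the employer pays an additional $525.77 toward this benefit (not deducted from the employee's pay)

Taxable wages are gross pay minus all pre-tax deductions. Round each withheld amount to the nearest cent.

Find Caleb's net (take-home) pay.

457(b) deferral: $2,463.13 × 0.04 = $98.53
Taxable wages = $2,463.13 − $98.53 = $2,364.60
Municipal income tax: $2,364.60 × 0.0225 = $53.20
State tax withheld: $2,364.60 × 0.0542 = $128.16
Social Security tax: $2,463.13 × 0.0475 = $117.00
Medicare: $2,463.13 × 0.0284 = $69.95
Paid family leave insurance: $2,463.13 × 0.01 = $24.63
Employee stock purchase plan: $2,463.13 × 0.052 = $128.08
Gym membership: $204.77
Dental insurance premium: $90.98
(Employer's $525.77 toward dental insurance premium is not withheld from the employee.)
Total deductions = $98.53 + $53.20 + $128.16 + $117.00 + $69.95 + $24.63 + $128.08 + $204.77 + $90.98 = $915.30
Net pay = $2,463.13 − $915.30 = $1,547.83

$1,547.83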